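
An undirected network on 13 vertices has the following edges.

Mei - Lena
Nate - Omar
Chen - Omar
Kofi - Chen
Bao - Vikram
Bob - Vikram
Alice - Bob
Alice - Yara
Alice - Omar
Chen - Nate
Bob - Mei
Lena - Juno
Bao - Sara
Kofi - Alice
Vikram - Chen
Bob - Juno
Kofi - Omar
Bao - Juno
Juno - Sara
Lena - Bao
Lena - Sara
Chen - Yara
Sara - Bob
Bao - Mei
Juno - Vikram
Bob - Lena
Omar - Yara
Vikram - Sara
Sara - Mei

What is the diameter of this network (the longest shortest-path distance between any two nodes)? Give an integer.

4

Eccentricity of each node (its greatest distance to any other): Alice:3, Bao:3, Bob:3, Chen:3, Juno:3, Kofi:3, Lena:4, Mei:4, Nate:4, Omar:3, Sara:3, Vikram:2, Yara:3.
The maximum eccentricity is 4, realized for instance by the pair Lena–Nate via Lena – Bob – Alice – Omar – Nate. So the diameter is 4.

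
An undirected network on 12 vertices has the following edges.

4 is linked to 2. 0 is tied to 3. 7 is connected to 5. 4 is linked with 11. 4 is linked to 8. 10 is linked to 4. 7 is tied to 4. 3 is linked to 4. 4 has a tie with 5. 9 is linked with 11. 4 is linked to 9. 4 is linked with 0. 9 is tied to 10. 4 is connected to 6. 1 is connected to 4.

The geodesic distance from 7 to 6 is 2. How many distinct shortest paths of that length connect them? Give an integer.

The shortest distance is 2, and the only length-2 path is 7–4–6. So there is exactly 1 shortest path.

1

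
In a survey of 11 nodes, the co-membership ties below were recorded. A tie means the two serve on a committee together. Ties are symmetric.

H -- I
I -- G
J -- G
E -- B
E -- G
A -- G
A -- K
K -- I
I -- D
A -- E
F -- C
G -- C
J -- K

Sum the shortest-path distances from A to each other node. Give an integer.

Distances from A: B:2, C:2, D:3, E:1, F:3, G:1, H:3, I:2, J:2, K:1.
Sum = 2 + 2 + 3 + 1 + 3 + 1 + 3 + 2 + 2 + 1 = 20.

20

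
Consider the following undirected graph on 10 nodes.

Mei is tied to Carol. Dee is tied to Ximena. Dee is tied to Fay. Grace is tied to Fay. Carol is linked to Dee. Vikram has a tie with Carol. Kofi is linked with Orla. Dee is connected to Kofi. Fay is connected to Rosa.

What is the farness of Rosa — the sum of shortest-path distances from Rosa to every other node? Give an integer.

26

Distances from Rosa: Carol:3, Dee:2, Fay:1, Grace:2, Kofi:3, Mei:4, Orla:4, Vikram:4, Ximena:3.
Sum = 3 + 2 + 1 + 2 + 3 + 4 + 4 + 4 + 3 = 26.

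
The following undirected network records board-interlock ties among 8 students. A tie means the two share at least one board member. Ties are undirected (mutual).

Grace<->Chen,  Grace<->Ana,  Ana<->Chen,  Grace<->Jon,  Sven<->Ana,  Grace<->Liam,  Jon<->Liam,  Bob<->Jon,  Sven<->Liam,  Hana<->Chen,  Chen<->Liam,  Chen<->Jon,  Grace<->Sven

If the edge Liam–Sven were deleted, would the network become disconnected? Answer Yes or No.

Even without that edge, Liam still reaches Sven via Liam – Grace – Sven, so the network stays connected. Not a bridge.

No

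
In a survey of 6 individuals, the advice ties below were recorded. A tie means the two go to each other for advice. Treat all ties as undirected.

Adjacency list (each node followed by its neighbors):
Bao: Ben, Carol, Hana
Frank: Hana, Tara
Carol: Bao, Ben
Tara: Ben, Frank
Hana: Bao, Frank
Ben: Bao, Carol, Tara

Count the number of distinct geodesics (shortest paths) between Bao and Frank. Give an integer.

The shortest distance is 2, and the only length-2 path is Bao–Hana–Frank. So there is exactly 1 shortest path.

1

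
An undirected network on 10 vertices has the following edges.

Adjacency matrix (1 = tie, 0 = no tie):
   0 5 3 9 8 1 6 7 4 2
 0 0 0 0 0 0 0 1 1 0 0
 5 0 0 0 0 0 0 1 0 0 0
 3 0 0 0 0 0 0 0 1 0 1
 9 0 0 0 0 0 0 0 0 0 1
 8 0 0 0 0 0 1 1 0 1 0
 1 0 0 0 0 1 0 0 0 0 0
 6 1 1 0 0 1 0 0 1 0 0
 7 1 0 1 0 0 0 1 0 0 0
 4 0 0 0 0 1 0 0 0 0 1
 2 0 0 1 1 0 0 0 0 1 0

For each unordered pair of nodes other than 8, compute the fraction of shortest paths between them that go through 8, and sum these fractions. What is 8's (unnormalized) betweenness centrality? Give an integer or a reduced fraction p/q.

27/2

Pairs whose geodesics pass through 8 — 0–1: 1; 0–4: 1; 5–9: 1/2; 5–1: 1; 5–4: 1; 5–2: 1/2; 3–1: 2/2; 9–1: 1; 9–6: 1/2; 1–6: 1; 1–7: 1; 1–4: 1; 1–2: 1; 6–4: 1 … (+2 more pairs).
All other pairs contribute 0.
Summing the contributions gives betweenness(8) = 27/2.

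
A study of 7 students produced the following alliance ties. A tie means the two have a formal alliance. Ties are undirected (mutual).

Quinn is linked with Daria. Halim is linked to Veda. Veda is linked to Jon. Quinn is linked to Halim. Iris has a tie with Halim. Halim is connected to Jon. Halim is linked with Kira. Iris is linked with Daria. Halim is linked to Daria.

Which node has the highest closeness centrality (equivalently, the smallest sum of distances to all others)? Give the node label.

Farness (sum of distances to all others) for each node — Daria:9, Halim:6, Iris:10, Jon:10, Kira:11, Quinn:10, Veda:10.
The smallest farness is 6, for Halim, so Halim has the highest closeness.

Halim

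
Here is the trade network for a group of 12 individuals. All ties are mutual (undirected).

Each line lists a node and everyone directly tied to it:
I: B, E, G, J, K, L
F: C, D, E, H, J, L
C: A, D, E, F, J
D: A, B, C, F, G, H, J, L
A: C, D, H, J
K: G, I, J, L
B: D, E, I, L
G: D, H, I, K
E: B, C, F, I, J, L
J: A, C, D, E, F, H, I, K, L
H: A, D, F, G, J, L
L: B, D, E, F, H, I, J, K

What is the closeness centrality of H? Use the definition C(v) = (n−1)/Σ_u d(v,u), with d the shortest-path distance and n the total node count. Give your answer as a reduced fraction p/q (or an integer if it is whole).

11/16

Distances from H: A:1, B:2, C:2, D:1, E:2, F:1, G:1, I:2, J:1, K:2, L:1. Sum = 16.
n = 12, so closeness = 11/16.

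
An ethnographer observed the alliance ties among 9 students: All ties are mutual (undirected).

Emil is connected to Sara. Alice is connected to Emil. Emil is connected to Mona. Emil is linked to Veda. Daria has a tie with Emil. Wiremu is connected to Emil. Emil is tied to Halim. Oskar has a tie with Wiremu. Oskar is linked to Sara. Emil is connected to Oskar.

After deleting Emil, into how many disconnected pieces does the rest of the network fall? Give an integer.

6

Without Emil, the remaining ties split the others into: {Alice}; {Mona}; {Daria}; {Halim}; {Oskar, Sara, Wiremu}; {Veda}.
That's 6 separate components.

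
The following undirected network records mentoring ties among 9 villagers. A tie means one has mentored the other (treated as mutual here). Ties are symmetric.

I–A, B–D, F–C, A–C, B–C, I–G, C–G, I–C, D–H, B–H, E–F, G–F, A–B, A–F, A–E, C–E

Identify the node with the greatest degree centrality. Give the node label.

C

Degrees — A:5, B:4, C:6, D:2, E:3, F:4, G:3, H:2, I:3.
The maximum is 6, attained only by C.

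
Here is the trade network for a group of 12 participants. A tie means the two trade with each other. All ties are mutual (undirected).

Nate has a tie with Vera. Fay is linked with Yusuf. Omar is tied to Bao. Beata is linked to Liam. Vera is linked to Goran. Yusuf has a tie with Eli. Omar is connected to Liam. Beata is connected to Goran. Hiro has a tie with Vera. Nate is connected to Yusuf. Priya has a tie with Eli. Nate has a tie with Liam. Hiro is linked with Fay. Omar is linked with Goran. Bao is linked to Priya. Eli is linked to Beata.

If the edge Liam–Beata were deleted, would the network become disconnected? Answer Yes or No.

No

Even without that edge, Liam still reaches Beata via Liam – Omar – Goran – Beata, so the network stays connected. Not a bridge.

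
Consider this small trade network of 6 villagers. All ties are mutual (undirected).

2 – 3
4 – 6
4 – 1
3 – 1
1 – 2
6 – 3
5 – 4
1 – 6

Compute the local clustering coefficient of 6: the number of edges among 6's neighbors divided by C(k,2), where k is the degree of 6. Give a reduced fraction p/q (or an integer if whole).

2/3

6's neighbors: 1, 3, and 4 (k = 3).
Possible neighbor pairs: C(3,2) = 3. Edges among them: 1–3, 1–4 → e = 2.
Clustering(6) = 2/3.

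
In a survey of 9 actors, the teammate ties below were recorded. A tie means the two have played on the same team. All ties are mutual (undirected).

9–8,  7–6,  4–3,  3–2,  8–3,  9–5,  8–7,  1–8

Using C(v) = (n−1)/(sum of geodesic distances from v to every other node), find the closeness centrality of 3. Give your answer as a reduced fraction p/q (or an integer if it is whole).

8/15

Distances from 3: 1:2, 2:1, 4:1, 5:3, 6:3, 7:2, 8:1, 9:2. Sum = 15.
n = 9, so closeness = 8/15.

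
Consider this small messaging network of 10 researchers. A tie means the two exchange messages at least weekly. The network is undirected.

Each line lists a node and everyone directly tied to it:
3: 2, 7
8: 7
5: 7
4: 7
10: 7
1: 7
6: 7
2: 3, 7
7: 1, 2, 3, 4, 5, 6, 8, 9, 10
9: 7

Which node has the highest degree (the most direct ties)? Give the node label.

Degrees — 1:1, 2:2, 3:2, 4:1, 5:1, 6:1, 7:9, 8:1, 9:1, 10:1.
The maximum is 9, attained only by 7.

7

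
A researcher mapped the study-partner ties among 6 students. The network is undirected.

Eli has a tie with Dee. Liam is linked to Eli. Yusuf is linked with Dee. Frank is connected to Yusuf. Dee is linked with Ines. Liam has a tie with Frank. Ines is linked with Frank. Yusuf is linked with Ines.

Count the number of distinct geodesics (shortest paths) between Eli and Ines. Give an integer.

The shortest distance is 2, and the only length-2 path is Eli–Dee–Ines. So there is exactly 1 shortest path.

1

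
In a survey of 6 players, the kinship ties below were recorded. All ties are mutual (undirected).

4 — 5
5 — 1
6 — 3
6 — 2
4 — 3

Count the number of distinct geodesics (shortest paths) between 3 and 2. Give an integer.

1

The shortest distance is 2, and the only length-2 path is 3–6–2. So there is exactly 1 shortest path.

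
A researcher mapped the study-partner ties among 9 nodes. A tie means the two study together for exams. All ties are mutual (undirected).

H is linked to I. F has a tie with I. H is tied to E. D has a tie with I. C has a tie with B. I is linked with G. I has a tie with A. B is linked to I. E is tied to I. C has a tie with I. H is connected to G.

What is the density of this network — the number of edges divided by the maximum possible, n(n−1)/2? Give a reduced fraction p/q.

There are 11 edges and 9 nodes, so the maximum possible is C(9,2) = 36.
Density = 11/36.

11/36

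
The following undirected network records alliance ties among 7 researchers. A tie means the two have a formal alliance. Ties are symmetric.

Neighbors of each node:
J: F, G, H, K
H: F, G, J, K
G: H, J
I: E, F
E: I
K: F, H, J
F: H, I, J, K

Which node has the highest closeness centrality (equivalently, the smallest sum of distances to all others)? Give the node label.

Farness (sum of distances to all others) for each node — E:16, F:8, G:13, H:9, I:11, J:9, K:10.
The smallest farness is 8, for F, so F has the highest closeness.

F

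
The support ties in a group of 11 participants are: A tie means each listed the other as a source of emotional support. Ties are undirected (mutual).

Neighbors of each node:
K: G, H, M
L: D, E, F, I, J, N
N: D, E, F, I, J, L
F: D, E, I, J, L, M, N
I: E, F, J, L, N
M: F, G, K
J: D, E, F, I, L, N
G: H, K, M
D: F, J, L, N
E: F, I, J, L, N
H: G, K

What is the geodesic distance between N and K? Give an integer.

3

One shortest route is N – F – M – K, which uses 3 edges, and at distance 2 from N we only reach {M}, which does not include K. So d(N,K) = 3.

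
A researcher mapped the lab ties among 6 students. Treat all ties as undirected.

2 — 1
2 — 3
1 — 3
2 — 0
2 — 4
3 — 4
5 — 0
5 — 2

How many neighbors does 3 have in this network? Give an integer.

3 is directly tied to 1, 2, and 4. That is 3 neighbors, so the degree of 3 is 3.

3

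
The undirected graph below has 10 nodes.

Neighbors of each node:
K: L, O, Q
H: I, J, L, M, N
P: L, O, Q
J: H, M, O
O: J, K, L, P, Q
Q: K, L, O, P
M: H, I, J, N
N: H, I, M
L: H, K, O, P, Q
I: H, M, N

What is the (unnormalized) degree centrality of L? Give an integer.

5

L is directly tied to H, K, O, P, and Q. That is 5 neighbors, so the degree of L is 5.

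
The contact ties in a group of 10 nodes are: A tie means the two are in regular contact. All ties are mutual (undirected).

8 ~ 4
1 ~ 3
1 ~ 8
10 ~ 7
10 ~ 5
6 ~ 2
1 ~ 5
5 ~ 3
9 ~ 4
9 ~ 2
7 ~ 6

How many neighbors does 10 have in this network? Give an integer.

2

10 is directly tied to 5 and 7. That is 2 neighbors, so the degree of 10 is 2.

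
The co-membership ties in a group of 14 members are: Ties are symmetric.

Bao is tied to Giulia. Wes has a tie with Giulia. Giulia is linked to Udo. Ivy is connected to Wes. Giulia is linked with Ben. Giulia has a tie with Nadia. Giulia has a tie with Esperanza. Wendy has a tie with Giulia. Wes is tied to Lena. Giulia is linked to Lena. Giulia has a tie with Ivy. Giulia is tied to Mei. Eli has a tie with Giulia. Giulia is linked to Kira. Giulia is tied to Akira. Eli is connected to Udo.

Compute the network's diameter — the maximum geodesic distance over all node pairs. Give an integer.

Eccentricity of each node (its greatest distance to any other): Akira:2, Bao:2, Ben:2, Eli:2, Esperanza:2, Giulia:1, Ivy:2, Kira:2, Lena:2, Mei:2, Nadia:2, Udo:2, Wendy:2, Wes:2.
The maximum eccentricity is 2, realized for instance by the pair Kira–Mei via Kira – Giulia – Mei. So the diameter is 2.

2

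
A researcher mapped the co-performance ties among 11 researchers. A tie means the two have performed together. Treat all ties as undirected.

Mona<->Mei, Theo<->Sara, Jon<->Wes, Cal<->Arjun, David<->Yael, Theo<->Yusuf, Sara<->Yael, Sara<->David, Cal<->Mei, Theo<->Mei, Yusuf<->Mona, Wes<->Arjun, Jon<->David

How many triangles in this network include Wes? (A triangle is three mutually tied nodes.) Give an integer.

Wes's neighbors are Arjun and Jon, but none of them are tied to each other, so no triangle contains Wes.

0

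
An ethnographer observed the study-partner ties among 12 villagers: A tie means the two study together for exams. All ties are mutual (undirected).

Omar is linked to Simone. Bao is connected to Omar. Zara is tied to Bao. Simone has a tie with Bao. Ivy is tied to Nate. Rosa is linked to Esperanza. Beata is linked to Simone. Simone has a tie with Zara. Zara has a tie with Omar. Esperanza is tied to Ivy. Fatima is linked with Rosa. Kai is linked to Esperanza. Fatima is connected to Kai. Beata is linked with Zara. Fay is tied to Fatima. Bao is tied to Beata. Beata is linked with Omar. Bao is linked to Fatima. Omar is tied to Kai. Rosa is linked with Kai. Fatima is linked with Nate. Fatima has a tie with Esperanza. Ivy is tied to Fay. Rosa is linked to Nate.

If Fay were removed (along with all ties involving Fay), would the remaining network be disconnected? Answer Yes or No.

No

Even without Fay, every remaining node can still reach every other (the residual graph is connected), so Fay is not a cut vertex.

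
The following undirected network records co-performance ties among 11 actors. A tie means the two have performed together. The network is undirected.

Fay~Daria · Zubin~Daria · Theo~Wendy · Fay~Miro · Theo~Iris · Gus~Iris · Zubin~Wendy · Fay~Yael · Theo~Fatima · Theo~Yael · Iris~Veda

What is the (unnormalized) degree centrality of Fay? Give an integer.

3

Fay is directly tied to Daria, Miro, and Yael. That is 3 neighbors, so the degree of Fay is 3.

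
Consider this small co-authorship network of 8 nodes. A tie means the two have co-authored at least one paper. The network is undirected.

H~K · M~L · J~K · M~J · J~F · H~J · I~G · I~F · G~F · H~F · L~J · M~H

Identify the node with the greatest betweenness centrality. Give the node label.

Unnormalized betweenness of each node: F:10, G:0, H:7/2, I:0, J:8, K:0, L:0, M:1/2.
F has the largest value, 10, making it the main broker — the node through which the most shortest paths run.

F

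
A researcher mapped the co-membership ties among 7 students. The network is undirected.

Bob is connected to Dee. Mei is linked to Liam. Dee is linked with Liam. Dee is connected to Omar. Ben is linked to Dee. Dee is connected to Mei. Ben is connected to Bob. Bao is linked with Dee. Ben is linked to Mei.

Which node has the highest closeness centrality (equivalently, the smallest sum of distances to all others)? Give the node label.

Farness (sum of distances to all others) for each node — Bao:11, Ben:9, Bob:10, Dee:6, Liam:10, Mei:9, Omar:11.
The smallest farness is 6, for Dee, so Dee has the highest closeness.

Dee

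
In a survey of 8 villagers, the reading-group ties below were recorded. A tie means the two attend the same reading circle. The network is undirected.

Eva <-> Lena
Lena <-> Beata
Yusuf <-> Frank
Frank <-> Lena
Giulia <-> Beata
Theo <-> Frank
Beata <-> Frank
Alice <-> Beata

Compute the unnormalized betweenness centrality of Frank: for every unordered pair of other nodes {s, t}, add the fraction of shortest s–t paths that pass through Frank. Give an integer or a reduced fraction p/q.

Pairs whose geodesics pass through Frank — Theo–Yusuf: 1; Theo–Lena: 1; Theo–Giulia: 1; Theo–Beata: 1; Theo–Eva: 1; Theo–Alice: 1; Yusuf–Lena: 1; Yusuf–Giulia: 1; Yusuf–Beata: 1; Yusuf–Eva: 1; Yusuf–Alice: 1.
All other pairs contribute 0.
Summing the contributions gives betweenness(Frank) = 11.

11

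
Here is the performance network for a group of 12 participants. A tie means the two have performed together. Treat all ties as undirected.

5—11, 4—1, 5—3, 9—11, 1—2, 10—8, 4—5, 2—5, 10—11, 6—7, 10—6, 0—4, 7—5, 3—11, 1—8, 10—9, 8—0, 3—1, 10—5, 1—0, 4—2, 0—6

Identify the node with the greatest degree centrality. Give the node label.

Degrees — 0:4, 1:5, 2:3, 3:3, 4:4, 5:6, 6:3, 7:2, 8:3, 9:2, 10:5, 11:4.
The maximum is 6, attained only by 5.

5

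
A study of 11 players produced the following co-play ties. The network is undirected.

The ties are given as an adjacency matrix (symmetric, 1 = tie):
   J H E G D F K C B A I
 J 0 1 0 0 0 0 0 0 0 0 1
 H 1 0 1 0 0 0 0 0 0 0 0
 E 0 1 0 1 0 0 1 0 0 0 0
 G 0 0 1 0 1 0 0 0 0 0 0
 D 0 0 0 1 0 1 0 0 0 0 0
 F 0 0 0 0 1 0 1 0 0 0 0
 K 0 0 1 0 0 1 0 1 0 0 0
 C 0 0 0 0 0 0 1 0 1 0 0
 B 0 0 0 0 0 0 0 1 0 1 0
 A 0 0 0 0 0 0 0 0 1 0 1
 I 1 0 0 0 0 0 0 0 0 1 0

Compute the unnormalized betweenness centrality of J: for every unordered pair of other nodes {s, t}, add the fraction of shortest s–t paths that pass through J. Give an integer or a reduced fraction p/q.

15/2

Pairs whose geodesics pass through J — H–B: 1/2; H–A: 1; H–I: 1; E–A: 1/2; E–I: 1; G–A: 1/2; G–I: 1; D–I: 1; F–I: 1/2; K–I: 1/2.
All other pairs contribute 0.
Summing the contributions gives betweenness(J) = 15/2.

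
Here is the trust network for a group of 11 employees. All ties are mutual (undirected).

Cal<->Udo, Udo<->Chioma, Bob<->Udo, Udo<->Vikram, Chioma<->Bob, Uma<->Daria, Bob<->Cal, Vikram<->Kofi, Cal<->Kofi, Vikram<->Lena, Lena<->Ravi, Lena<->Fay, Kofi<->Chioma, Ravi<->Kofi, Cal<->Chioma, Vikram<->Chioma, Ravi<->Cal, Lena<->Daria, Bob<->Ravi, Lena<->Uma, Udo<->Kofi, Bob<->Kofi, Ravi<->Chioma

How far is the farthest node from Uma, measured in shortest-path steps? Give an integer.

Distances from Uma: Bob:3, Cal:3, Chioma:3, Daria:1, Fay:2, Kofi:3, Lena:1, Ravi:2, Udo:3, Vikram:2.
The largest is 3 (to Kofi, Chioma, Udo, Cal, and Bob), so the eccentricity of Uma is 3.

3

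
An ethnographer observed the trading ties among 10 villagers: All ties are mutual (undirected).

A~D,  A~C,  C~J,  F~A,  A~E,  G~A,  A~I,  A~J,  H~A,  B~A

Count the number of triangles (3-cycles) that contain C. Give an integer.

C's neighbors: A and J.
Neighbor pairs that are themselves tied: C–A–J. Each forms one triangle with C, for 1 in total.

1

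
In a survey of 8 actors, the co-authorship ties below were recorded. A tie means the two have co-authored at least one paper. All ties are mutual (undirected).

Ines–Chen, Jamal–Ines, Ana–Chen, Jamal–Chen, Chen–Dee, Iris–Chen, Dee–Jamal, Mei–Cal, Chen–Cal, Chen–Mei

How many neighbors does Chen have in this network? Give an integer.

Chen is directly tied to Ana, Cal, Dee, Ines, Iris, Jamal, and Mei. That is 7 neighbors, so the degree of Chen is 7.

7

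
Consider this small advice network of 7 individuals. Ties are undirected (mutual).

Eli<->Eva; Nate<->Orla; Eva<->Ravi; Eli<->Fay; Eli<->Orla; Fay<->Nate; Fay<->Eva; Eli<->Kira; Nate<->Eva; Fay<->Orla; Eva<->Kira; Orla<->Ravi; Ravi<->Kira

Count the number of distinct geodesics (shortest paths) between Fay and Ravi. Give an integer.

2

The shortest distance is 2. The length-2 paths are: Fay–Orla–Ravi; Fay–Eva–Ravi.
That gives 2 distinct shortest paths.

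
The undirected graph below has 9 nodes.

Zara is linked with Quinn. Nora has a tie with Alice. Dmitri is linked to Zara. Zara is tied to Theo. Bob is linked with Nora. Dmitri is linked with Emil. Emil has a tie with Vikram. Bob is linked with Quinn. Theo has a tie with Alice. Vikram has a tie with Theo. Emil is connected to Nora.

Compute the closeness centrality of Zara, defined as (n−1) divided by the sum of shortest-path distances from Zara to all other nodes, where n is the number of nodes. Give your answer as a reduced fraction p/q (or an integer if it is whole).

4/7

Distances from Zara: Alice:2, Bob:2, Dmitri:1, Emil:2, Nora:3, Quinn:1, Theo:1, Vikram:2. Sum = 14.
n = 9, so closeness = 8/14 = 4/7.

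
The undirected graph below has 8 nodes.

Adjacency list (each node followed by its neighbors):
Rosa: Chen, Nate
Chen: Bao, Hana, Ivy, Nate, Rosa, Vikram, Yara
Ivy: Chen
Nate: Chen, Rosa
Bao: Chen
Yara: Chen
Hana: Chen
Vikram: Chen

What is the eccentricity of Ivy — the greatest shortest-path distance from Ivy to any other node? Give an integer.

2

Distances from Ivy: Bao:2, Chen:1, Hana:2, Nate:2, Rosa:2, Vikram:2, Yara:2.
The largest is 2 (to Bao, Vikram, Yara, Hana, Rosa, and Nate), so the eccentricity of Ivy is 2.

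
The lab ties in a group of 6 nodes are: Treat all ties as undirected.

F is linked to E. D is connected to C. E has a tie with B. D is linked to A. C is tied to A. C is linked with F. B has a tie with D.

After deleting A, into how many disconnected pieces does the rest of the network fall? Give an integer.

A's neighbors (C and D) remain reachable from one another through other ties, so the rest of the network stays in one piece.

1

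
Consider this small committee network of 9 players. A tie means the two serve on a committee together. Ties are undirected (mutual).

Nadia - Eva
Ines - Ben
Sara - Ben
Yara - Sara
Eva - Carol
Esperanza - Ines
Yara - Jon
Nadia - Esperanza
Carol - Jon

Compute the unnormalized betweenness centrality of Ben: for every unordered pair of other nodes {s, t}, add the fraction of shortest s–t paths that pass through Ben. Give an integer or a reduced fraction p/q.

Pairs whose geodesics pass through Ben — Esperanza–Sara: 1; Esperanza–Yara: 1; Ines–Sara: 1; Ines–Yara: 1; Ines–Jon: 1; Sara–Nadia: 1.
All other pairs contribute 0.
Summing the contributions gives betweenness(Ben) = 6.

6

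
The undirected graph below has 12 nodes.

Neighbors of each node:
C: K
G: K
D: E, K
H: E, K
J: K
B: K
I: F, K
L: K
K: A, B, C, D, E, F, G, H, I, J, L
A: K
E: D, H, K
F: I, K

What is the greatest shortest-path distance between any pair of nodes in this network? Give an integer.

2

Eccentricity of each node (its greatest distance to any other): A:2, B:2, C:2, D:2, E:2, F:2, G:2, H:2, I:2, J:2, K:1, L:2.
The maximum eccentricity is 2, realized for instance by the pair B–I via B – K – I. So the diameter is 2.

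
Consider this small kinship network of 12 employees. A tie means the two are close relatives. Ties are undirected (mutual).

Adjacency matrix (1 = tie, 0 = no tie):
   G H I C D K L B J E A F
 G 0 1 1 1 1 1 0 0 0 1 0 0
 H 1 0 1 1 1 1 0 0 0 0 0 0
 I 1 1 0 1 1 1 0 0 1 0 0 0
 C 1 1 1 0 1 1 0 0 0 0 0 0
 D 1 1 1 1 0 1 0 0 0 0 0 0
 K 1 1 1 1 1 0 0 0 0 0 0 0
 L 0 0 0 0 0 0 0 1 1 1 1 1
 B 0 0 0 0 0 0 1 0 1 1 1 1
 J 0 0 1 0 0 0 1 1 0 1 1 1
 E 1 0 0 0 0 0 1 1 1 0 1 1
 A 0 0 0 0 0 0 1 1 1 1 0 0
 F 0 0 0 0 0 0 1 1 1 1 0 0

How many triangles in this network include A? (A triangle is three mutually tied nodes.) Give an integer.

A's neighbors: B, E, J, and L.
Neighbor pairs that are themselves tied: A–B–E; A–B–J; A–B–L; A–E–J; A–E–L; A–J–L. Each forms one triangle with A, for 6 in total.

6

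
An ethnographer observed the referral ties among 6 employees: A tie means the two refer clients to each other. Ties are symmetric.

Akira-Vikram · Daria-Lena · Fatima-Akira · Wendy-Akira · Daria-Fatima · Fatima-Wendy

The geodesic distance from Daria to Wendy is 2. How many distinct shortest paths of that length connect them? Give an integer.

1

The shortest distance is 2, and the only length-2 path is Daria–Fatima–Wendy. So there is exactly 1 shortest path.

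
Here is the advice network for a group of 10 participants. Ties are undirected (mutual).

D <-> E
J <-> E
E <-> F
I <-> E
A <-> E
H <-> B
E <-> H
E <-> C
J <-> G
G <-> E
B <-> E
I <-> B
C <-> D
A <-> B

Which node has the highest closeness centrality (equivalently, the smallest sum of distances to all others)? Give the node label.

E

Farness (sum of distances to all others) for each node — A:16, B:14, C:16, D:16, E:9, F:17, G:16, H:16, I:16, J:16.
The smallest farness is 9, for E, so E has the highest closeness.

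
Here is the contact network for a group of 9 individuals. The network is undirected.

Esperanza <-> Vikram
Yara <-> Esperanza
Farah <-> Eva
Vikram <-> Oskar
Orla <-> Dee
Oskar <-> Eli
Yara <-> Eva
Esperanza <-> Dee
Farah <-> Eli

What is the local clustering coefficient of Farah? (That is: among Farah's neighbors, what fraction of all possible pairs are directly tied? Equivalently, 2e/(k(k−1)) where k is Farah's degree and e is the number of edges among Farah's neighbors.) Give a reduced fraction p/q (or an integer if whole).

Farah's neighbors: Eli and Eva (k = 2).
Possible neighbor pairs: C(2,2) = 1. Edges among them: none → e = 0.
Clustering(Farah) = 0/1.

0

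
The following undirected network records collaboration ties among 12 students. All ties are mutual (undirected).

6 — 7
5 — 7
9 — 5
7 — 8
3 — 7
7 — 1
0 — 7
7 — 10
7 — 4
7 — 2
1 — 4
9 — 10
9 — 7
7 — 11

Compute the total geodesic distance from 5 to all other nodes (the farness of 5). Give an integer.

20

Distances from 5: 0:2, 1:2, 2:2, 3:2, 4:2, 6:2, 7:1, 8:2, 9:1, 10:2, 11:2.
Sum = 2 + 2 + 2 + 2 + 2 + 2 + 1 + 2 + 1 + 2 + 2 = 20.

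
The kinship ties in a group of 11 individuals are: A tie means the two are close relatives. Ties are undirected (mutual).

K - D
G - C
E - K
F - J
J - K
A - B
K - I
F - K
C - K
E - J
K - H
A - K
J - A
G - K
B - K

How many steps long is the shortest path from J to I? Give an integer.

One shortest route is J – K – I, which uses 2 edges, and J and I are not directly tied, so nothing shorter exists. So d(J,I) = 2.

2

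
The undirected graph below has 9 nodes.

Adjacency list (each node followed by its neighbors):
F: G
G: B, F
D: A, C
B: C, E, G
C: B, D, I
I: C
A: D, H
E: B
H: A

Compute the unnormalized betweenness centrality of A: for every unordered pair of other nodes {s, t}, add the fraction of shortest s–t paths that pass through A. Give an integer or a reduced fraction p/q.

Pairs whose geodesics pass through A — F–H: 1; E–H: 1; D–H: 1; G–H: 1; C–H: 1; H–I: 1; H–B: 1.
All other pairs contribute 0.
Summing the contributions gives betweenness(A) = 7.

7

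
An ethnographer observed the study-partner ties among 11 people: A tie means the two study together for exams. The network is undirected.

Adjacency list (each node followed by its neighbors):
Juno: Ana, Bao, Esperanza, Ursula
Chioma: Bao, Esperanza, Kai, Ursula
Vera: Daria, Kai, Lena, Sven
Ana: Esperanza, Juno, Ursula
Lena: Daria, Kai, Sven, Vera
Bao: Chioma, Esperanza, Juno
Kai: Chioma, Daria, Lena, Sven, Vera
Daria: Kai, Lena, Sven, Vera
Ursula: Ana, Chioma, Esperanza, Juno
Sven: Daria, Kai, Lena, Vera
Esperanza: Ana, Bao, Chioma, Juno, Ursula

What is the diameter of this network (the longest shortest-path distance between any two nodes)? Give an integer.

Eccentricity of each node (its greatest distance to any other): Ana:4, Bao:3, Chioma:2, Daria:4, Esperanza:3, Juno:4, Kai:3, Lena:4, Sven:4, Ursula:3, Vera:4.
The maximum eccentricity is 4, realized for instance by the pair Ana–Sven via Ana – Ursula – Chioma – Kai – Sven. So the diameter is 4.

4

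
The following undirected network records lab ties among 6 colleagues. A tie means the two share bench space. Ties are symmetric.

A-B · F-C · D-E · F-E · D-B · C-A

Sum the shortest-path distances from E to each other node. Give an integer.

Distances from E: A:3, B:2, C:2, D:1, F:1.
Sum = 3 + 2 + 2 + 1 + 1 = 9.

9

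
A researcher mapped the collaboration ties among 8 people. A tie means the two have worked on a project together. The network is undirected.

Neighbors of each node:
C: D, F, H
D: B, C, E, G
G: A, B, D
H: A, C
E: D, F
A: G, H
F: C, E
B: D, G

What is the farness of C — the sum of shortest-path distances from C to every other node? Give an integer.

11

Distances from C: A:2, B:2, D:1, E:2, F:1, G:2, H:1.
Sum = 2 + 2 + 1 + 2 + 1 + 2 + 1 = 11.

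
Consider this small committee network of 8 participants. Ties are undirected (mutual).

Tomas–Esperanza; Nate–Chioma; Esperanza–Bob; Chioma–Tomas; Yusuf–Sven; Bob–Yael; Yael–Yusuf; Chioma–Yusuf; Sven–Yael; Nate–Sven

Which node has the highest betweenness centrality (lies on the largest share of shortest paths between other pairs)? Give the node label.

Unnormalized betweenness of each node: Bob:3, Chioma:11/2, Esperanza:2, Nate:1, Sven:5/2, Tomas:3, Yael:5, Yusuf:3.
Chioma has the largest value, 11/2, making it the main broker — the node through which the most shortest paths run.

Chioma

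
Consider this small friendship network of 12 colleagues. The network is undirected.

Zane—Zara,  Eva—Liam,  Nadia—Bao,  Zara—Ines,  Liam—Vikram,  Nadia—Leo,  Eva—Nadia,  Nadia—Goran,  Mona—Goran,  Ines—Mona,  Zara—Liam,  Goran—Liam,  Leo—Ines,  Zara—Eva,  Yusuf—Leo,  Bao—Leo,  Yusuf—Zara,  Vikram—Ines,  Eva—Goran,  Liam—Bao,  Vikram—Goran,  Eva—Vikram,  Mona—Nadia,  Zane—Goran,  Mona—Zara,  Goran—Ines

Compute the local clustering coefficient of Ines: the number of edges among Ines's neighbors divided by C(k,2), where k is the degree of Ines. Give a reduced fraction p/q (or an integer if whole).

Ines's neighbors: Goran, Leo, Mona, Vikram, and Zara (k = 5).
Possible neighbor pairs: C(5,2) = 10. Edges among them: Goran–Mona, Goran–Vikram, Mona–Zara → e = 3.
Clustering(Ines) = 3/10.

3/10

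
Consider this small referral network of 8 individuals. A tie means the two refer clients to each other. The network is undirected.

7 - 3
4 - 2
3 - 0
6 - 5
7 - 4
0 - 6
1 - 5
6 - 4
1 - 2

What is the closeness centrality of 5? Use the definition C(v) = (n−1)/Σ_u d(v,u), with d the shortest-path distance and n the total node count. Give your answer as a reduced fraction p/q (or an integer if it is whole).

1/2

Distances from 5: 0:2, 1:1, 2:2, 3:3, 4:2, 6:1, 7:3. Sum = 14.
n = 8, so closeness = 7/14 = 1/2.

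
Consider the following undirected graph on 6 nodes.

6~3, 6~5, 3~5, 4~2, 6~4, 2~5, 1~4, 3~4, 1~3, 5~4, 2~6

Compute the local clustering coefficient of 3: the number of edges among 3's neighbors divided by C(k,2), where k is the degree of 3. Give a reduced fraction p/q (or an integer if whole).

3's neighbors: 1, 4, 5, and 6 (k = 4).
Possible neighbor pairs: C(4,2) = 6. Edges among them: 1–4, 4–5, 4–6, 5–6 → e = 4.
Clustering(3) = 4/6 = 2/3.

2/3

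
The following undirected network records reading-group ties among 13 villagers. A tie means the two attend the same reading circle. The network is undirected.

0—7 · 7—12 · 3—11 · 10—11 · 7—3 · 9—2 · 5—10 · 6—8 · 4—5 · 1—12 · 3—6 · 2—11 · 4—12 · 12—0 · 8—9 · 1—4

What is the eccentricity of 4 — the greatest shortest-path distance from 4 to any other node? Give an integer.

Distances from 4: 0:2, 1:1, 2:4, 3:3, 5:1, 6:4, 7:2, 8:5, 9:5, 10:2, 11:3, 12:1.
The largest is 5 (to 8 and 9), so the eccentricity of 4 is 5.

5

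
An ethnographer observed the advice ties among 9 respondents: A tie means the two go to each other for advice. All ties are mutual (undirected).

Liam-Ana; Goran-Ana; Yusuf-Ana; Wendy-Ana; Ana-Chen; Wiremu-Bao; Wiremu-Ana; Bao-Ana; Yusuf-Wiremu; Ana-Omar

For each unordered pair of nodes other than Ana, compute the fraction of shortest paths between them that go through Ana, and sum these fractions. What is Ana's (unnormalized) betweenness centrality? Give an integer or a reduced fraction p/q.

Pairs whose geodesics pass through Ana — Liam–Wendy: 1; Liam–Bao: 1; Liam–Chen: 1; Liam–Yusuf: 1; Liam–Omar: 1; Liam–Goran: 1; Liam–Wiremu: 1; Wendy–Bao: 1; Wendy–Chen: 1; Wendy–Yusuf: 1; Wendy–Omar: 1; Wendy–Goran: 1; Wendy–Wiremu: 1; Bao–Chen: 1 … (+12 more pairs).
All other pairs contribute 0.
Summing the contributions gives betweenness(Ana) = 51/2.

51/2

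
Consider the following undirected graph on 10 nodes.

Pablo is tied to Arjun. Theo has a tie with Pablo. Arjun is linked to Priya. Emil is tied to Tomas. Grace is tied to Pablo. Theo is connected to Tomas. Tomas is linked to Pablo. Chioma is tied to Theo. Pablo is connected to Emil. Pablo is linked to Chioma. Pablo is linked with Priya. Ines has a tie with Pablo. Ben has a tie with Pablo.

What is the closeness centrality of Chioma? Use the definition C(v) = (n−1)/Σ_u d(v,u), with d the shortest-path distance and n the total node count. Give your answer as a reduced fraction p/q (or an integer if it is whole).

9/16

Distances from Chioma: Arjun:2, Ben:2, Emil:2, Grace:2, Ines:2, Pablo:1, Priya:2, Theo:1, Tomas:2. Sum = 16.
n = 10, so closeness = 9/16.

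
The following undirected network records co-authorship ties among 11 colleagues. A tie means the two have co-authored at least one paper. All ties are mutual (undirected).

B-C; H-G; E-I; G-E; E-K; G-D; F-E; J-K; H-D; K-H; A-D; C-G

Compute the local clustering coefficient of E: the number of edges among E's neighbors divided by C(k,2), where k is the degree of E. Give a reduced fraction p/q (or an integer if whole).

0

E's neighbors: F, G, I, and K (k = 4).
Possible neighbor pairs: C(4,2) = 6. Edges among them: none → e = 0.
Clustering(E) = 0/6 = 0.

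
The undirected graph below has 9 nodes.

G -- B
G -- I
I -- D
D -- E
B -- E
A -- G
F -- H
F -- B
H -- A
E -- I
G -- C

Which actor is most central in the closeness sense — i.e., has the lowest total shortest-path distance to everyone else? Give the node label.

Farness (sum of distances to all others) for each node — A:16, B:13, C:19, D:19, E:16, F:17, G:12, H:19, I:15.
The smallest farness is 12, for G, so G has the highest closeness.

G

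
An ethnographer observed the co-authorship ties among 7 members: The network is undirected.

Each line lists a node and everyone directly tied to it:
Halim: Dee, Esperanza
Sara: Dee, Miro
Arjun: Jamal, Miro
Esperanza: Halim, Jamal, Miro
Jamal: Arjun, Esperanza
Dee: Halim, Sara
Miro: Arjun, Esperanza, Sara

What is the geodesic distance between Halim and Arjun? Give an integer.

3

One shortest route is Halim – Esperanza – Jamal – Arjun, which uses 3 edges, and at distance 2 from Halim we only reach {Jamal, Miro, Sara}, which does not include Arjun. So d(Halim,Arjun) = 3.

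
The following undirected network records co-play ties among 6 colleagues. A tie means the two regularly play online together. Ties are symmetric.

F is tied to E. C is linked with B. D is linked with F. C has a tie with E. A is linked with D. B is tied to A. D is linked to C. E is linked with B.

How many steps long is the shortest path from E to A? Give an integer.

One shortest route is E – B – A, which uses 2 edges, and E and A are not directly tied, so nothing shorter exists. So d(E,A) = 2.

2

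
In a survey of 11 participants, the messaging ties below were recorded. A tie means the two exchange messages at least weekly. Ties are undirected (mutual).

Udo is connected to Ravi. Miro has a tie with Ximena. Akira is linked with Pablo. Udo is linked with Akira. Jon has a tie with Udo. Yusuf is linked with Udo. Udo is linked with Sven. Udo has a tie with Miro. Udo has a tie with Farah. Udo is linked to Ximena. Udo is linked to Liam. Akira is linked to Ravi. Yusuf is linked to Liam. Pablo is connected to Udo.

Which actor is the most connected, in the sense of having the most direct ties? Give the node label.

Udo

Degrees — Akira:3, Farah:1, Jon:1, Liam:2, Miro:2, Pablo:2, Ravi:2, Sven:1, Udo:10, Ximena:2, Yusuf:2.
The maximum is 10, attained only by Udo.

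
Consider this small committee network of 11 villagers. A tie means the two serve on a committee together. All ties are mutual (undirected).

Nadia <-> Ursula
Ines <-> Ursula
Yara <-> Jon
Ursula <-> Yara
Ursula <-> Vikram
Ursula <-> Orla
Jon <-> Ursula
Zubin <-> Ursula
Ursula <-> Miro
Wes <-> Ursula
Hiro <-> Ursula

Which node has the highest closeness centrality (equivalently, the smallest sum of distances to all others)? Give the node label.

Ursula

Farness (sum of distances to all others) for each node — Hiro:19, Ines:19, Jon:18, Miro:19, Nadia:19, Orla:19, Ursula:10, Vikram:19, Wes:19, Yara:18, Zubin:19.
The smallest farness is 10, for Ursula, so Ursula has the highest closeness.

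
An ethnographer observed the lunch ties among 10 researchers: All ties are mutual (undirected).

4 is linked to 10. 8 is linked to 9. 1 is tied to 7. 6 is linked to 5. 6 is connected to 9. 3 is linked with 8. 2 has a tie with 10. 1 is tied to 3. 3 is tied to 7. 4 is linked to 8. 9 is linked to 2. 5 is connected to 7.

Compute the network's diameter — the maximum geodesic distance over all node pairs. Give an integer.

Eccentricity of each node (its greatest distance to any other): 1:4, 2:4, 3:3, 4:4, 5:4, 6:3, 7:4, 8:3, 9:3, 10:4.
The maximum eccentricity is 4, realized for instance by the pair 10–5 via 10 – 2 – 9 – 6 – 5. So the diameter is 4.

4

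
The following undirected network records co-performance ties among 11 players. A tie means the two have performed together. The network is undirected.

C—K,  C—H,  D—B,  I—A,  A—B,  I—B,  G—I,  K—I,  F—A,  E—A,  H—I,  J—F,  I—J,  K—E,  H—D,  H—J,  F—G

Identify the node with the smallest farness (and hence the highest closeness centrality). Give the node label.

I

Farness (sum of distances to all others) for each node — A:17, B:18, C:22, D:22, E:22, F:20, G:21, H:17, I:14, J:18, K:19.
The smallest farness is 14, for I, so I has the highest closeness.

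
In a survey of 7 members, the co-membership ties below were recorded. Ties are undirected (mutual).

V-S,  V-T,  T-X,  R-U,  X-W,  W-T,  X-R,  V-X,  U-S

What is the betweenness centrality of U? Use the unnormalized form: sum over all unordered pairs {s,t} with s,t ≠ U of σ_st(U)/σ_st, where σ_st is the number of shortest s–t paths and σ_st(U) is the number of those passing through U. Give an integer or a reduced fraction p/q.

1

Pairs whose geodesics pass through U — S–R: 1.
All other pairs contribute 0.
Summing the contributions gives betweenness(U) = 1.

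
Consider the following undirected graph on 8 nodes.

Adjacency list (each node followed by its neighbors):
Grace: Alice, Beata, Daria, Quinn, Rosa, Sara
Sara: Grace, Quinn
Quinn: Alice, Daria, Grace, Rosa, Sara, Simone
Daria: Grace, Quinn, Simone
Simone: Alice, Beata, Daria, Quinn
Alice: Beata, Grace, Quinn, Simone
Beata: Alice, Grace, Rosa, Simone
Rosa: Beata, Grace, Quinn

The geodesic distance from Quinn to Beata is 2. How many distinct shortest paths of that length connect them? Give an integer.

The shortest distance is 2. The length-2 paths are: Quinn–Rosa–Beata; Quinn–Grace–Beata; Quinn–Alice–Beata; Quinn–Simone–Beata.
That gives 4 distinct shortest paths.

4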